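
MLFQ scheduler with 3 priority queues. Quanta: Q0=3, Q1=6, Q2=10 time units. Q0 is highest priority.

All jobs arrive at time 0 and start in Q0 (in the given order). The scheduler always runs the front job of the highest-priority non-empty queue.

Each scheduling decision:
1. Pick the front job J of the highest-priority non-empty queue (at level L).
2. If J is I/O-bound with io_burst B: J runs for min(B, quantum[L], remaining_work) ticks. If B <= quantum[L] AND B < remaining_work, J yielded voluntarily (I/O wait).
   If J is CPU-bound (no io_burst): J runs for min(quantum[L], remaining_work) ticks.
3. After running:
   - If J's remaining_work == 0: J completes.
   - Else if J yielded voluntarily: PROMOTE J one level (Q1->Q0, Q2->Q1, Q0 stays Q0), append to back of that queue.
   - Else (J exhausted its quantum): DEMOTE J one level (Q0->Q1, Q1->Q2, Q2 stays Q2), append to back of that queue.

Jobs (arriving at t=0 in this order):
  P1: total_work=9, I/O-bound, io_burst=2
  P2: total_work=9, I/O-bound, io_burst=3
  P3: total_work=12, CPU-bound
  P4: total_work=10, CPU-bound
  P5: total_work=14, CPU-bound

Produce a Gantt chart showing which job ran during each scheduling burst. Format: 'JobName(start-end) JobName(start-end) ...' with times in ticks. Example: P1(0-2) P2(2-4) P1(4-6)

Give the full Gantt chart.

Answer: P1(0-2) P2(2-5) P3(5-8) P4(8-11) P5(11-14) P1(14-16) P2(16-19) P1(19-21) P2(21-24) P1(24-26) P1(26-27) P3(27-33) P4(33-39) P5(39-45) P3(45-48) P4(48-49) P5(49-54)

Derivation:
t=0-2: P1@Q0 runs 2, rem=7, I/O yield, promote→Q0. Q0=[P2,P3,P4,P5,P1] Q1=[] Q2=[]
t=2-5: P2@Q0 runs 3, rem=6, I/O yield, promote→Q0. Q0=[P3,P4,P5,P1,P2] Q1=[] Q2=[]
t=5-8: P3@Q0 runs 3, rem=9, quantum used, demote→Q1. Q0=[P4,P5,P1,P2] Q1=[P3] Q2=[]
t=8-11: P4@Q0 runs 3, rem=7, quantum used, demote→Q1. Q0=[P5,P1,P2] Q1=[P3,P4] Q2=[]
t=11-14: P5@Q0 runs 3, rem=11, quantum used, demote→Q1. Q0=[P1,P2] Q1=[P3,P4,P5] Q2=[]
t=14-16: P1@Q0 runs 2, rem=5, I/O yield, promote→Q0. Q0=[P2,P1] Q1=[P3,P4,P5] Q2=[]
t=16-19: P2@Q0 runs 3, rem=3, I/O yield, promote→Q0. Q0=[P1,P2] Q1=[P3,P4,P5] Q2=[]
t=19-21: P1@Q0 runs 2, rem=3, I/O yield, promote→Q0. Q0=[P2,P1] Q1=[P3,P4,P5] Q2=[]
t=21-24: P2@Q0 runs 3, rem=0, completes. Q0=[P1] Q1=[P3,P4,P5] Q2=[]
t=24-26: P1@Q0 runs 2, rem=1, I/O yield, promote→Q0. Q0=[P1] Q1=[P3,P4,P5] Q2=[]
t=26-27: P1@Q0 runs 1, rem=0, completes. Q0=[] Q1=[P3,P4,P5] Q2=[]
t=27-33: P3@Q1 runs 6, rem=3, quantum used, demote→Q2. Q0=[] Q1=[P4,P5] Q2=[P3]
t=33-39: P4@Q1 runs 6, rem=1, quantum used, demote→Q2. Q0=[] Q1=[P5] Q2=[P3,P4]
t=39-45: P5@Q1 runs 6, rem=5, quantum used, demote→Q2. Q0=[] Q1=[] Q2=[P3,P4,P5]
t=45-48: P3@Q2 runs 3, rem=0, completes. Q0=[] Q1=[] Q2=[P4,P5]
t=48-49: P4@Q2 runs 1, rem=0, completes. Q0=[] Q1=[] Q2=[P5]
t=49-54: P5@Q2 runs 5, rem=0, completes. Q0=[] Q1=[] Q2=[]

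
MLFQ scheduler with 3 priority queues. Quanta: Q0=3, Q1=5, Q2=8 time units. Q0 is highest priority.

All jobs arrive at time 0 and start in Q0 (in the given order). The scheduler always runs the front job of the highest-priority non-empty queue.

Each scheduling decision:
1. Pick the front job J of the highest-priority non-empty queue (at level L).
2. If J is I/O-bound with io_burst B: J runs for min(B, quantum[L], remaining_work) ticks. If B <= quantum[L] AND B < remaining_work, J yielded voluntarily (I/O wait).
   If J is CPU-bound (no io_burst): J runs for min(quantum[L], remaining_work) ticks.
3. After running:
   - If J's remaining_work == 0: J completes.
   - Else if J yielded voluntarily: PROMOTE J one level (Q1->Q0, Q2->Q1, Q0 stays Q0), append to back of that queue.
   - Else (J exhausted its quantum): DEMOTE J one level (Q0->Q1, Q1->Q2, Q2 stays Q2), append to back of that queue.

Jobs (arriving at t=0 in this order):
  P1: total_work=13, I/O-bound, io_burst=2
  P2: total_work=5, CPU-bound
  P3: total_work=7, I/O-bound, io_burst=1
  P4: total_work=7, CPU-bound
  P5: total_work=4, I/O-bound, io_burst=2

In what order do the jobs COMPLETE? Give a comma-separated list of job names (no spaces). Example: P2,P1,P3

t=0-2: P1@Q0 runs 2, rem=11, I/O yield, promote→Q0. Q0=[P2,P3,P4,P5,P1] Q1=[] Q2=[]
t=2-5: P2@Q0 runs 3, rem=2, quantum used, demote→Q1. Q0=[P3,P4,P5,P1] Q1=[P2] Q2=[]
t=5-6: P3@Q0 runs 1, rem=6, I/O yield, promote→Q0. Q0=[P4,P5,P1,P3] Q1=[P2] Q2=[]
t=6-9: P4@Q0 runs 3, rem=4, quantum used, demote→Q1. Q0=[P5,P1,P3] Q1=[P2,P4] Q2=[]
t=9-11: P5@Q0 runs 2, rem=2, I/O yield, promote→Q0. Q0=[P1,P3,P5] Q1=[P2,P4] Q2=[]
t=11-13: P1@Q0 runs 2, rem=9, I/O yield, promote→Q0. Q0=[P3,P5,P1] Q1=[P2,P4] Q2=[]
t=13-14: P3@Q0 runs 1, rem=5, I/O yield, promote→Q0. Q0=[P5,P1,P3] Q1=[P2,P4] Q2=[]
t=14-16: P5@Q0 runs 2, rem=0, completes. Q0=[P1,P3] Q1=[P2,P4] Q2=[]
t=16-18: P1@Q0 runs 2, rem=7, I/O yield, promote→Q0. Q0=[P3,P1] Q1=[P2,P4] Q2=[]
t=18-19: P3@Q0 runs 1, rem=4, I/O yield, promote→Q0. Q0=[P1,P3] Q1=[P2,P4] Q2=[]
t=19-21: P1@Q0 runs 2, rem=5, I/O yield, promote→Q0. Q0=[P3,P1] Q1=[P2,P4] Q2=[]
t=21-22: P3@Q0 runs 1, rem=3, I/O yield, promote→Q0. Q0=[P1,P3] Q1=[P2,P4] Q2=[]
t=22-24: P1@Q0 runs 2, rem=3, I/O yield, promote→Q0. Q0=[P3,P1] Q1=[P2,P4] Q2=[]
t=24-25: P3@Q0 runs 1, rem=2, I/O yield, promote→Q0. Q0=[P1,P3] Q1=[P2,P4] Q2=[]
t=25-27: P1@Q0 runs 2, rem=1, I/O yield, promote→Q0. Q0=[P3,P1] Q1=[P2,P4] Q2=[]
t=27-28: P3@Q0 runs 1, rem=1, I/O yield, promote→Q0. Q0=[P1,P3] Q1=[P2,P4] Q2=[]
t=28-29: P1@Q0 runs 1, rem=0, completes. Q0=[P3] Q1=[P2,P4] Q2=[]
t=29-30: P3@Q0 runs 1, rem=0, completes. Q0=[] Q1=[P2,P4] Q2=[]
t=30-32: P2@Q1 runs 2, rem=0, completes. Q0=[] Q1=[P4] Q2=[]
t=32-36: P4@Q1 runs 4, rem=0, completes. Q0=[] Q1=[] Q2=[]

Answer: P5,P1,P3,P2,P4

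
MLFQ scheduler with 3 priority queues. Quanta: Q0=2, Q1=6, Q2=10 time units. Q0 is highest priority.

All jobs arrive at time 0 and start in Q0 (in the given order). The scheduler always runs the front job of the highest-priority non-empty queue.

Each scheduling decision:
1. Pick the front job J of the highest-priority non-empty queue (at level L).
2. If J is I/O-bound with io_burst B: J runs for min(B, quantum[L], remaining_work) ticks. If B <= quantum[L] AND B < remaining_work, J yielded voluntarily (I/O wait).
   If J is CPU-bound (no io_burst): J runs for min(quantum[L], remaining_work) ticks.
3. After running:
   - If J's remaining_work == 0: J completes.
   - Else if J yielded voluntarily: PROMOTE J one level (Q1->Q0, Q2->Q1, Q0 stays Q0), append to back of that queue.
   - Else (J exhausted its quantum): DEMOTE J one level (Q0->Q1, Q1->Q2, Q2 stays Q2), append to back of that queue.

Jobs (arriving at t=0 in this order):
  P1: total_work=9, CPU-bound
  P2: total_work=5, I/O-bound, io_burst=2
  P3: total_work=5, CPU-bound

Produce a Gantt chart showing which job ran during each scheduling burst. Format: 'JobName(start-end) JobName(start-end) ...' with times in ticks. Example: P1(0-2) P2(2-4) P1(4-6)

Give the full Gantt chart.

Answer: P1(0-2) P2(2-4) P3(4-6) P2(6-8) P2(8-9) P1(9-15) P3(15-18) P1(18-19)

Derivation:
t=0-2: P1@Q0 runs 2, rem=7, quantum used, demote→Q1. Q0=[P2,P3] Q1=[P1] Q2=[]
t=2-4: P2@Q0 runs 2, rem=3, I/O yield, promote→Q0. Q0=[P3,P2] Q1=[P1] Q2=[]
t=4-6: P3@Q0 runs 2, rem=3, quantum used, demote→Q1. Q0=[P2] Q1=[P1,P3] Q2=[]
t=6-8: P2@Q0 runs 2, rem=1, I/O yield, promote→Q0. Q0=[P2] Q1=[P1,P3] Q2=[]
t=8-9: P2@Q0 runs 1, rem=0, completes. Q0=[] Q1=[P1,P3] Q2=[]
t=9-15: P1@Q1 runs 6, rem=1, quantum used, demote→Q2. Q0=[] Q1=[P3] Q2=[P1]
t=15-18: P3@Q1 runs 3, rem=0, completes. Q0=[] Q1=[] Q2=[P1]
t=18-19: P1@Q2 runs 1, rem=0, completes. Q0=[] Q1=[] Q2=[]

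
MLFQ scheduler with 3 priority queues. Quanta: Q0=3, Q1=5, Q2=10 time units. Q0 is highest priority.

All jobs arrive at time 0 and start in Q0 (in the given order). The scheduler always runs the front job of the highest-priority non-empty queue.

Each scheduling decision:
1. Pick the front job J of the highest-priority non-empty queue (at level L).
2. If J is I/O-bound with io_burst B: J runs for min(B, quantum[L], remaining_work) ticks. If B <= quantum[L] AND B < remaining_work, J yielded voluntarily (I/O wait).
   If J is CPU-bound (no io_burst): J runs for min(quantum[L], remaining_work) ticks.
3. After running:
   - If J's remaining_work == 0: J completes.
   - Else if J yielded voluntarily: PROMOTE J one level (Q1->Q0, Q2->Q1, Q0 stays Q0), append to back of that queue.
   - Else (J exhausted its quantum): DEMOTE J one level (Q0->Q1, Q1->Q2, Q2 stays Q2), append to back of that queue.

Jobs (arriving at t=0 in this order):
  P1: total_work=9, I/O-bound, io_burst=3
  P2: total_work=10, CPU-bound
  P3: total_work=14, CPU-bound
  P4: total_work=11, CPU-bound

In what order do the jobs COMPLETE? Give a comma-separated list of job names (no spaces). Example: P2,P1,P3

t=0-3: P1@Q0 runs 3, rem=6, I/O yield, promote→Q0. Q0=[P2,P3,P4,P1] Q1=[] Q2=[]
t=3-6: P2@Q0 runs 3, rem=7, quantum used, demote→Q1. Q0=[P3,P4,P1] Q1=[P2] Q2=[]
t=6-9: P3@Q0 runs 3, rem=11, quantum used, demote→Q1. Q0=[P4,P1] Q1=[P2,P3] Q2=[]
t=9-12: P4@Q0 runs 3, rem=8, quantum used, demote→Q1. Q0=[P1] Q1=[P2,P3,P4] Q2=[]
t=12-15: P1@Q0 runs 3, rem=3, I/O yield, promote→Q0. Q0=[P1] Q1=[P2,P3,P4] Q2=[]
t=15-18: P1@Q0 runs 3, rem=0, completes. Q0=[] Q1=[P2,P3,P4] Q2=[]
t=18-23: P2@Q1 runs 5, rem=2, quantum used, demote→Q2. Q0=[] Q1=[P3,P4] Q2=[P2]
t=23-28: P3@Q1 runs 5, rem=6, quantum used, demote→Q2. Q0=[] Q1=[P4] Q2=[P2,P3]
t=28-33: P4@Q1 runs 5, rem=3, quantum used, demote→Q2. Q0=[] Q1=[] Q2=[P2,P3,P4]
t=33-35: P2@Q2 runs 2, rem=0, completes. Q0=[] Q1=[] Q2=[P3,P4]
t=35-41: P3@Q2 runs 6, rem=0, completes. Q0=[] Q1=[] Q2=[P4]
t=41-44: P4@Q2 runs 3, rem=0, completes. Q0=[] Q1=[] Q2=[]

Answer: P1,P2,P3,P4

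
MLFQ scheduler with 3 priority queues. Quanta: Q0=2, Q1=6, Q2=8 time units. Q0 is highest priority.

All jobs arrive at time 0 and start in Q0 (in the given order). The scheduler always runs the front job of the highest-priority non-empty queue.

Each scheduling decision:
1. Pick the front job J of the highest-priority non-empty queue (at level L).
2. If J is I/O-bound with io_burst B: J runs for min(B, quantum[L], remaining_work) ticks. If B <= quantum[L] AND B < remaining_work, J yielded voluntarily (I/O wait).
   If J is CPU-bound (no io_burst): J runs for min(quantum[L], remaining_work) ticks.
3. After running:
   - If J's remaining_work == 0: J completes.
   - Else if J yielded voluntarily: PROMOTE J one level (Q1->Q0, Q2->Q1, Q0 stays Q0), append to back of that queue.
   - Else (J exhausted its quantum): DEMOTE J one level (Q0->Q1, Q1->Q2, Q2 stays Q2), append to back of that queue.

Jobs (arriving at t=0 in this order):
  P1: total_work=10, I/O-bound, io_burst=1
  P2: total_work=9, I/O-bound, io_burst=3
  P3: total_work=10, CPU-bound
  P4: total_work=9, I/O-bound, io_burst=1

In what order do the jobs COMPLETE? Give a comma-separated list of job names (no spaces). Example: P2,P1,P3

Answer: P4,P1,P2,P3

Derivation:
t=0-1: P1@Q0 runs 1, rem=9, I/O yield, promote→Q0. Q0=[P2,P3,P4,P1] Q1=[] Q2=[]
t=1-3: P2@Q0 runs 2, rem=7, quantum used, demote→Q1. Q0=[P3,P4,P1] Q1=[P2] Q2=[]
t=3-5: P3@Q0 runs 2, rem=8, quantum used, demote→Q1. Q0=[P4,P1] Q1=[P2,P3] Q2=[]
t=5-6: P4@Q0 runs 1, rem=8, I/O yield, promote→Q0. Q0=[P1,P4] Q1=[P2,P3] Q2=[]
t=6-7: P1@Q0 runs 1, rem=8, I/O yield, promote→Q0. Q0=[P4,P1] Q1=[P2,P3] Q2=[]
t=7-8: P4@Q0 runs 1, rem=7, I/O yield, promote→Q0. Q0=[P1,P4] Q1=[P2,P3] Q2=[]
t=8-9: P1@Q0 runs 1, rem=7, I/O yield, promote→Q0. Q0=[P4,P1] Q1=[P2,P3] Q2=[]
t=9-10: P4@Q0 runs 1, rem=6, I/O yield, promote→Q0. Q0=[P1,P4] Q1=[P2,P3] Q2=[]
t=10-11: P1@Q0 runs 1, rem=6, I/O yield, promote→Q0. Q0=[P4,P1] Q1=[P2,P3] Q2=[]
t=11-12: P4@Q0 runs 1, rem=5, I/O yield, promote→Q0. Q0=[P1,P4] Q1=[P2,P3] Q2=[]
t=12-13: P1@Q0 runs 1, rem=5, I/O yield, promote→Q0. Q0=[P4,P1] Q1=[P2,P3] Q2=[]
t=13-14: P4@Q0 runs 1, rem=4, I/O yield, promote→Q0. Q0=[P1,P4] Q1=[P2,P3] Q2=[]
t=14-15: P1@Q0 runs 1, rem=4, I/O yield, promote→Q0. Q0=[P4,P1] Q1=[P2,P3] Q2=[]
t=15-16: P4@Q0 runs 1, rem=3, I/O yield, promote→Q0. Q0=[P1,P4] Q1=[P2,P3] Q2=[]
t=16-17: P1@Q0 runs 1, rem=3, I/O yield, promote→Q0. Q0=[P4,P1] Q1=[P2,P3] Q2=[]
t=17-18: P4@Q0 runs 1, rem=2, I/O yield, promote→Q0. Q0=[P1,P4] Q1=[P2,P3] Q2=[]
t=18-19: P1@Q0 runs 1, rem=2, I/O yield, promote→Q0. Q0=[P4,P1] Q1=[P2,P3] Q2=[]
t=19-20: P4@Q0 runs 1, rem=1, I/O yield, promote→Q0. Q0=[P1,P4] Q1=[P2,P3] Q2=[]
t=20-21: P1@Q0 runs 1, rem=1, I/O yield, promote→Q0. Q0=[P4,P1] Q1=[P2,P3] Q2=[]
t=21-22: P4@Q0 runs 1, rem=0, completes. Q0=[P1] Q1=[P2,P3] Q2=[]
t=22-23: P1@Q0 runs 1, rem=0, completes. Q0=[] Q1=[P2,P3] Q2=[]
t=23-26: P2@Q1 runs 3, rem=4, I/O yield, promote→Q0. Q0=[P2] Q1=[P3] Q2=[]
t=26-28: P2@Q0 runs 2, rem=2, quantum used, demote→Q1. Q0=[] Q1=[P3,P2] Q2=[]
t=28-34: P3@Q1 runs 6, rem=2, quantum used, demote→Q2. Q0=[] Q1=[P2] Q2=[P3]
t=34-36: P2@Q1 runs 2, rem=0, completes. Q0=[] Q1=[] Q2=[P3]
t=36-38: P3@Q2 runs 2, rem=0, completes. Q0=[] Q1=[] Q2=[]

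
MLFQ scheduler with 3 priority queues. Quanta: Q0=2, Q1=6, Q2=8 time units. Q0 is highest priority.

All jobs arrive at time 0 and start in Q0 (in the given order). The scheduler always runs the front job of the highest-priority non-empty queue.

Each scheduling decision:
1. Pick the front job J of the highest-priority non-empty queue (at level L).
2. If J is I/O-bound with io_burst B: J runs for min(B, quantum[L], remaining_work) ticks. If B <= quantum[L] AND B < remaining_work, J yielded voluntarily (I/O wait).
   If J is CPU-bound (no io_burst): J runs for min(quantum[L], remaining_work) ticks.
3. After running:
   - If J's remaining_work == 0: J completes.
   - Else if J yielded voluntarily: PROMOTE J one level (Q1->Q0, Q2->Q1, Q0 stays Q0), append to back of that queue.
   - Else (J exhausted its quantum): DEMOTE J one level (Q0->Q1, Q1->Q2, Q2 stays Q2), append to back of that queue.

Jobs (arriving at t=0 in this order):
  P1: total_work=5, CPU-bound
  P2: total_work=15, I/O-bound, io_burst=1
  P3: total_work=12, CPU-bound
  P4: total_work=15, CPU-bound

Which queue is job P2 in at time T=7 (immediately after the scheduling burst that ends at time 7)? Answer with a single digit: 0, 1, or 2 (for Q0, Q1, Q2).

t=0-2: P1@Q0 runs 2, rem=3, quantum used, demote→Q1. Q0=[P2,P3,P4] Q1=[P1] Q2=[]
t=2-3: P2@Q0 runs 1, rem=14, I/O yield, promote→Q0. Q0=[P3,P4,P2] Q1=[P1] Q2=[]
t=3-5: P3@Q0 runs 2, rem=10, quantum used, demote→Q1. Q0=[P4,P2] Q1=[P1,P3] Q2=[]
t=5-7: P4@Q0 runs 2, rem=13, quantum used, demote→Q1. Q0=[P2] Q1=[P1,P3,P4] Q2=[]
t=7-8: P2@Q0 runs 1, rem=13, I/O yield, promote→Q0. Q0=[P2] Q1=[P1,P3,P4] Q2=[]
t=8-9: P2@Q0 runs 1, rem=12, I/O yield, promote→Q0. Q0=[P2] Q1=[P1,P3,P4] Q2=[]
t=9-10: P2@Q0 runs 1, rem=11, I/O yield, promote→Q0. Q0=[P2] Q1=[P1,P3,P4] Q2=[]
t=10-11: P2@Q0 runs 1, rem=10, I/O yield, promote→Q0. Q0=[P2] Q1=[P1,P3,P4] Q2=[]
t=11-12: P2@Q0 runs 1, rem=9, I/O yield, promote→Q0. Q0=[P2] Q1=[P1,P3,P4] Q2=[]
t=12-13: P2@Q0 runs 1, rem=8, I/O yield, promote→Q0. Q0=[P2] Q1=[P1,P3,P4] Q2=[]
t=13-14: P2@Q0 runs 1, rem=7, I/O yield, promote→Q0. Q0=[P2] Q1=[P1,P3,P4] Q2=[]
t=14-15: P2@Q0 runs 1, rem=6, I/O yield, promote→Q0. Q0=[P2] Q1=[P1,P3,P4] Q2=[]
t=15-16: P2@Q0 runs 1, rem=5, I/O yield, promote→Q0. Q0=[P2] Q1=[P1,P3,P4] Q2=[]
t=16-17: P2@Q0 runs 1, rem=4, I/O yield, promote→Q0. Q0=[P2] Q1=[P1,P3,P4] Q2=[]
t=17-18: P2@Q0 runs 1, rem=3, I/O yield, promote→Q0. Q0=[P2] Q1=[P1,P3,P4] Q2=[]
t=18-19: P2@Q0 runs 1, rem=2, I/O yield, promote→Q0. Q0=[P2] Q1=[P1,P3,P4] Q2=[]
t=19-20: P2@Q0 runs 1, rem=1, I/O yield, promote→Q0. Q0=[P2] Q1=[P1,P3,P4] Q2=[]
t=20-21: P2@Q0 runs 1, rem=0, completes. Q0=[] Q1=[P1,P3,P4] Q2=[]
t=21-24: P1@Q1 runs 3, rem=0, completes. Q0=[] Q1=[P3,P4] Q2=[]
t=24-30: P3@Q1 runs 6, rem=4, quantum used, demote→Q2. Q0=[] Q1=[P4] Q2=[P3]
t=30-36: P4@Q1 runs 6, rem=7, quantum used, demote→Q2. Q0=[] Q1=[] Q2=[P3,P4]
t=36-40: P3@Q2 runs 4, rem=0, completes. Q0=[] Q1=[] Q2=[P4]
t=40-47: P4@Q2 runs 7, rem=0, completes. Q0=[] Q1=[] Q2=[]

Answer: 0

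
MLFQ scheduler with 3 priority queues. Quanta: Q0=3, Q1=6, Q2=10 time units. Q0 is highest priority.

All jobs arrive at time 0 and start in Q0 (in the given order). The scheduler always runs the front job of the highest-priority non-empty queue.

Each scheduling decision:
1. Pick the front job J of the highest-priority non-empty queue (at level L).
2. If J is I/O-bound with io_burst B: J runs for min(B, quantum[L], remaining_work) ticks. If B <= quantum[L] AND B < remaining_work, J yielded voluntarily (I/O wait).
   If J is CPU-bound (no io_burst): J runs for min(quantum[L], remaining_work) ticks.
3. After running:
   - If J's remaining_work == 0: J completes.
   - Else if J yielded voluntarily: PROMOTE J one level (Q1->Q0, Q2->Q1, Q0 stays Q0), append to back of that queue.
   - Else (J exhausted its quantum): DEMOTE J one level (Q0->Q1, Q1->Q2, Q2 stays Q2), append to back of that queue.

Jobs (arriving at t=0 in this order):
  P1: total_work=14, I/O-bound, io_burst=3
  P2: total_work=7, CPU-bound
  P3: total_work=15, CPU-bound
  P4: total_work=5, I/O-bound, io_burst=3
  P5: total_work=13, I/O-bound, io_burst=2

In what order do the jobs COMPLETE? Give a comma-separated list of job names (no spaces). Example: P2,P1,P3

t=0-3: P1@Q0 runs 3, rem=11, I/O yield, promote→Q0. Q0=[P2,P3,P4,P5,P1] Q1=[] Q2=[]
t=3-6: P2@Q0 runs 3, rem=4, quantum used, demote→Q1. Q0=[P3,P4,P5,P1] Q1=[P2] Q2=[]
t=6-9: P3@Q0 runs 3, rem=12, quantum used, demote→Q1. Q0=[P4,P5,P1] Q1=[P2,P3] Q2=[]
t=9-12: P4@Q0 runs 3, rem=2, I/O yield, promote→Q0. Q0=[P5,P1,P4] Q1=[P2,P3] Q2=[]
t=12-14: P5@Q0 runs 2, rem=11, I/O yield, promote→Q0. Q0=[P1,P4,P5] Q1=[P2,P3] Q2=[]
t=14-17: P1@Q0 runs 3, rem=8, I/O yield, promote→Q0. Q0=[P4,P5,P1] Q1=[P2,P3] Q2=[]
t=17-19: P4@Q0 runs 2, rem=0, completes. Q0=[P5,P1] Q1=[P2,P3] Q2=[]
t=19-21: P5@Q0 runs 2, rem=9, I/O yield, promote→Q0. Q0=[P1,P5] Q1=[P2,P3] Q2=[]
t=21-24: P1@Q0 runs 3, rem=5, I/O yield, promote→Q0. Q0=[P5,P1] Q1=[P2,P3] Q2=[]
t=24-26: P5@Q0 runs 2, rem=7, I/O yield, promote→Q0. Q0=[P1,P5] Q1=[P2,P3] Q2=[]
t=26-29: P1@Q0 runs 3, rem=2, I/O yield, promote→Q0. Q0=[P5,P1] Q1=[P2,P3] Q2=[]
t=29-31: P5@Q0 runs 2, rem=5, I/O yield, promote→Q0. Q0=[P1,P5] Q1=[P2,P3] Q2=[]
t=31-33: P1@Q0 runs 2, rem=0, completes. Q0=[P5] Q1=[P2,P3] Q2=[]
t=33-35: P5@Q0 runs 2, rem=3, I/O yield, promote→Q0. Q0=[P5] Q1=[P2,P3] Q2=[]
t=35-37: P5@Q0 runs 2, rem=1, I/O yield, promote→Q0. Q0=[P5] Q1=[P2,P3] Q2=[]
t=37-38: P5@Q0 runs 1, rem=0, completes. Q0=[] Q1=[P2,P3] Q2=[]
t=38-42: P2@Q1 runs 4, rem=0, completes. Q0=[] Q1=[P3] Q2=[]
t=42-48: P3@Q1 runs 6, rem=6, quantum used, demote→Q2. Q0=[] Q1=[] Q2=[P3]
t=48-54: P3@Q2 runs 6, rem=0, completes. Q0=[] Q1=[] Q2=[]

Answer: P4,P1,P5,P2,P3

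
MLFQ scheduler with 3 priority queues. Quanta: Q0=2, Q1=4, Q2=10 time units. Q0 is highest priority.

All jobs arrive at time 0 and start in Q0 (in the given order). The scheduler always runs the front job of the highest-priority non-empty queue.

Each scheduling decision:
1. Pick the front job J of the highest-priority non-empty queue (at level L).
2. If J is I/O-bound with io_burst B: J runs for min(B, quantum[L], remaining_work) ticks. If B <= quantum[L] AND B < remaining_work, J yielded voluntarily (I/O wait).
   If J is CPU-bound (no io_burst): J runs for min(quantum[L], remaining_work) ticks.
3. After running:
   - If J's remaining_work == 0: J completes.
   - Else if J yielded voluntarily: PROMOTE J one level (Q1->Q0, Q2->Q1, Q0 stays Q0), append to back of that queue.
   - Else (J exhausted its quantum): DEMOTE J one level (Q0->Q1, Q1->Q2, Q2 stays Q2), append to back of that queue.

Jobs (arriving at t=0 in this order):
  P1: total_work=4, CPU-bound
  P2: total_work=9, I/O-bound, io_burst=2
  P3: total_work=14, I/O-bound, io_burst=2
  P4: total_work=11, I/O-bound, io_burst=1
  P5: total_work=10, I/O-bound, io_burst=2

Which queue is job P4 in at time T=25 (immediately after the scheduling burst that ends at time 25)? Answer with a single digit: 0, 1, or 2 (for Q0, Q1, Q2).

t=0-2: P1@Q0 runs 2, rem=2, quantum used, demote→Q1. Q0=[P2,P3,P4,P5] Q1=[P1] Q2=[]
t=2-4: P2@Q0 runs 2, rem=7, I/O yield, promote→Q0. Q0=[P3,P4,P5,P2] Q1=[P1] Q2=[]
t=4-6: P3@Q0 runs 2, rem=12, I/O yield, promote→Q0. Q0=[P4,P5,P2,P3] Q1=[P1] Q2=[]
t=6-7: P4@Q0 runs 1, rem=10, I/O yield, promote→Q0. Q0=[P5,P2,P3,P4] Q1=[P1] Q2=[]
t=7-9: P5@Q0 runs 2, rem=8, I/O yield, promote→Q0. Q0=[P2,P3,P4,P5] Q1=[P1] Q2=[]
t=9-11: P2@Q0 runs 2, rem=5, I/O yield, promote→Q0. Q0=[P3,P4,P5,P2] Q1=[P1] Q2=[]
t=11-13: P3@Q0 runs 2, rem=10, I/O yield, promote→Q0. Q0=[P4,P5,P2,P3] Q1=[P1] Q2=[]
t=13-14: P4@Q0 runs 1, rem=9, I/O yield, promote→Q0. Q0=[P5,P2,P3,P4] Q1=[P1] Q2=[]
t=14-16: P5@Q0 runs 2, rem=6, I/O yield, promote→Q0. Q0=[P2,P3,P4,P5] Q1=[P1] Q2=[]
t=16-18: P2@Q0 runs 2, rem=3, I/O yield, promote→Q0. Q0=[P3,P4,P5,P2] Q1=[P1] Q2=[]
t=18-20: P3@Q0 runs 2, rem=8, I/O yield, promote→Q0. Q0=[P4,P5,P2,P3] Q1=[P1] Q2=[]
t=20-21: P4@Q0 runs 1, rem=8, I/O yield, promote→Q0. Q0=[P5,P2,P3,P4] Q1=[P1] Q2=[]
t=21-23: P5@Q0 runs 2, rem=4, I/O yield, promote→Q0. Q0=[P2,P3,P4,P5] Q1=[P1] Q2=[]
t=23-25: P2@Q0 runs 2, rem=1, I/O yield, promote→Q0. Q0=[P3,P4,P5,P2] Q1=[P1] Q2=[]
t=25-27: P3@Q0 runs 2, rem=6, I/O yield, promote→Q0. Q0=[P4,P5,P2,P3] Q1=[P1] Q2=[]
t=27-28: P4@Q0 runs 1, rem=7, I/O yield, promote→Q0. Q0=[P5,P2,P3,P4] Q1=[P1] Q2=[]
t=28-30: P5@Q0 runs 2, rem=2, I/O yield, promote→Q0. Q0=[P2,P3,P4,P5] Q1=[P1] Q2=[]
t=30-31: P2@Q0 runs 1, rem=0, completes. Q0=[P3,P4,P5] Q1=[P1] Q2=[]
t=31-33: P3@Q0 runs 2, rem=4, I/O yield, promote→Q0. Q0=[P4,P5,P3] Q1=[P1] Q2=[]
t=33-34: P4@Q0 runs 1, rem=6, I/O yield, promote→Q0. Q0=[P5,P3,P4] Q1=[P1] Q2=[]
t=34-36: P5@Q0 runs 2, rem=0, completes. Q0=[P3,P4] Q1=[P1] Q2=[]
t=36-38: P3@Q0 runs 2, rem=2, I/O yield, promote→Q0. Q0=[P4,P3] Q1=[P1] Q2=[]
t=38-39: P4@Q0 runs 1, rem=5, I/O yield, promote→Q0. Q0=[P3,P4] Q1=[P1] Q2=[]
t=39-41: P3@Q0 runs 2, rem=0, completes. Q0=[P4] Q1=[P1] Q2=[]
t=41-42: P4@Q0 runs 1, rem=4, I/O yield, promote→Q0. Q0=[P4] Q1=[P1] Q2=[]
t=42-43: P4@Q0 runs 1, rem=3, I/O yield, promote→Q0. Q0=[P4] Q1=[P1] Q2=[]
t=43-44: P4@Q0 runs 1, rem=2, I/O yield, promote→Q0. Q0=[P4] Q1=[P1] Q2=[]
t=44-45: P4@Q0 runs 1, rem=1, I/O yield, promote→Q0. Q0=[P4] Q1=[P1] Q2=[]
t=45-46: P4@Q0 runs 1, rem=0, completes. Q0=[] Q1=[P1] Q2=[]
t=46-48: P1@Q1 runs 2, rem=0, completes. Q0=[] Q1=[] Q2=[]

Answer: 0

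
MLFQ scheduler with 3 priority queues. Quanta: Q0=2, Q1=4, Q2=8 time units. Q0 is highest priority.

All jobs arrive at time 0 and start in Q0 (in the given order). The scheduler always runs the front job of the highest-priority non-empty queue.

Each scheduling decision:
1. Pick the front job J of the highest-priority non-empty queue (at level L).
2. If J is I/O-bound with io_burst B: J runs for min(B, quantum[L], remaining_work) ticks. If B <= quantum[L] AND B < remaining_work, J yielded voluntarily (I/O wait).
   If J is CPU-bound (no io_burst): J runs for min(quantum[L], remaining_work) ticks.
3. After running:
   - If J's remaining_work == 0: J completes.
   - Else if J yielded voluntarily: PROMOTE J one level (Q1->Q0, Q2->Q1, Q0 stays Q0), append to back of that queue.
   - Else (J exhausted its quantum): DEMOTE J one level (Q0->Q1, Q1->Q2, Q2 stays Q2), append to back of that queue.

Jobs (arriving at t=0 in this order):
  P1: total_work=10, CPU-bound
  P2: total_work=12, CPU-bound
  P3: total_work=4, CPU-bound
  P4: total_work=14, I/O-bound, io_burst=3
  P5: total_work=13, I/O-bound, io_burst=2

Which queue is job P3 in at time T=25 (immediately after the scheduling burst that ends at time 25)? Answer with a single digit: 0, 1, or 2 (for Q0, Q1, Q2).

Answer: 1

Derivation:
t=0-2: P1@Q0 runs 2, rem=8, quantum used, demote→Q1. Q0=[P2,P3,P4,P5] Q1=[P1] Q2=[]
t=2-4: P2@Q0 runs 2, rem=10, quantum used, demote→Q1. Q0=[P3,P4,P5] Q1=[P1,P2] Q2=[]
t=4-6: P3@Q0 runs 2, rem=2, quantum used, demote→Q1. Q0=[P4,P5] Q1=[P1,P2,P3] Q2=[]
t=6-8: P4@Q0 runs 2, rem=12, quantum used, demote→Q1. Q0=[P5] Q1=[P1,P2,P3,P4] Q2=[]
t=8-10: P5@Q0 runs 2, rem=11, I/O yield, promote→Q0. Q0=[P5] Q1=[P1,P2,P3,P4] Q2=[]
t=10-12: P5@Q0 runs 2, rem=9, I/O yield, promote→Q0. Q0=[P5] Q1=[P1,P2,P3,P4] Q2=[]
t=12-14: P5@Q0 runs 2, rem=7, I/O yield, promote→Q0. Q0=[P5] Q1=[P1,P2,P3,P4] Q2=[]
t=14-16: P5@Q0 runs 2, rem=5, I/O yield, promote→Q0. Q0=[P5] Q1=[P1,P2,P3,P4] Q2=[]
t=16-18: P5@Q0 runs 2, rem=3, I/O yield, promote→Q0. Q0=[P5] Q1=[P1,P2,P3,P4] Q2=[]
t=18-20: P5@Q0 runs 2, rem=1, I/O yield, promote→Q0. Q0=[P5] Q1=[P1,P2,P3,P4] Q2=[]
t=20-21: P5@Q0 runs 1, rem=0, completes. Q0=[] Q1=[P1,P2,P3,P4] Q2=[]
t=21-25: P1@Q1 runs 4, rem=4, quantum used, demote→Q2. Q0=[] Q1=[P2,P3,P4] Q2=[P1]
t=25-29: P2@Q1 runs 4, rem=6, quantum used, demote→Q2. Q0=[] Q1=[P3,P4] Q2=[P1,P2]
t=29-31: P3@Q1 runs 2, rem=0, completes. Q0=[] Q1=[P4] Q2=[P1,P2]
t=31-34: P4@Q1 runs 3, rem=9, I/O yield, promote→Q0. Q0=[P4] Q1=[] Q2=[P1,P2]
t=34-36: P4@Q0 runs 2, rem=7, quantum used, demote→Q1. Q0=[] Q1=[P4] Q2=[P1,P2]
t=36-39: P4@Q1 runs 3, rem=4, I/O yield, promote→Q0. Q0=[P4] Q1=[] Q2=[P1,P2]
t=39-41: P4@Q0 runs 2, rem=2, quantum used, demote→Q1. Q0=[] Q1=[P4] Q2=[P1,P2]
t=41-43: P4@Q1 runs 2, rem=0, completes. Q0=[] Q1=[] Q2=[P1,P2]
t=43-47: P1@Q2 runs 4, rem=0, completes. Q0=[] Q1=[] Q2=[P2]
t=47-53: P2@Q2 runs 6, rem=0, completes. Q0=[] Q1=[] Q2=[]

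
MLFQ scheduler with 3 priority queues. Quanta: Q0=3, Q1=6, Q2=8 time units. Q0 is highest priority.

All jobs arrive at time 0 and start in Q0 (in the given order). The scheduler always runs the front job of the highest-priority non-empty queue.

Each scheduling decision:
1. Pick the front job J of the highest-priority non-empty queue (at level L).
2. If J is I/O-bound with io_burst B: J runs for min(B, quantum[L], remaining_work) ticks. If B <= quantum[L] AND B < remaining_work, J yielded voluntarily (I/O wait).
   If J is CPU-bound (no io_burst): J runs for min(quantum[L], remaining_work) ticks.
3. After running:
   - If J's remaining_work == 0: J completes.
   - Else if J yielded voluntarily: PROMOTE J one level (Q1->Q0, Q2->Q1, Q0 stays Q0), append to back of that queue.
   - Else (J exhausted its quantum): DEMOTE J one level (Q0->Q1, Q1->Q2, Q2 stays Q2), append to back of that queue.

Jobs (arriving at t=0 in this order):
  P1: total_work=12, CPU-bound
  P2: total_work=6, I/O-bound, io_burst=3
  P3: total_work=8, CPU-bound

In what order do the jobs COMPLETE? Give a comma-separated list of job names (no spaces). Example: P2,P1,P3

Answer: P2,P3,P1

Derivation:
t=0-3: P1@Q0 runs 3, rem=9, quantum used, demote→Q1. Q0=[P2,P3] Q1=[P1] Q2=[]
t=3-6: P2@Q0 runs 3, rem=3, I/O yield, promote→Q0. Q0=[P3,P2] Q1=[P1] Q2=[]
t=6-9: P3@Q0 runs 3, rem=5, quantum used, demote→Q1. Q0=[P2] Q1=[P1,P3] Q2=[]
t=9-12: P2@Q0 runs 3, rem=0, completes. Q0=[] Q1=[P1,P3] Q2=[]
t=12-18: P1@Q1 runs 6, rem=3, quantum used, demote→Q2. Q0=[] Q1=[P3] Q2=[P1]
t=18-23: P3@Q1 runs 5, rem=0, completes. Q0=[] Q1=[] Q2=[P1]
t=23-26: P1@Q2 runs 3, rem=0, completes. Q0=[] Q1=[] Q2=[]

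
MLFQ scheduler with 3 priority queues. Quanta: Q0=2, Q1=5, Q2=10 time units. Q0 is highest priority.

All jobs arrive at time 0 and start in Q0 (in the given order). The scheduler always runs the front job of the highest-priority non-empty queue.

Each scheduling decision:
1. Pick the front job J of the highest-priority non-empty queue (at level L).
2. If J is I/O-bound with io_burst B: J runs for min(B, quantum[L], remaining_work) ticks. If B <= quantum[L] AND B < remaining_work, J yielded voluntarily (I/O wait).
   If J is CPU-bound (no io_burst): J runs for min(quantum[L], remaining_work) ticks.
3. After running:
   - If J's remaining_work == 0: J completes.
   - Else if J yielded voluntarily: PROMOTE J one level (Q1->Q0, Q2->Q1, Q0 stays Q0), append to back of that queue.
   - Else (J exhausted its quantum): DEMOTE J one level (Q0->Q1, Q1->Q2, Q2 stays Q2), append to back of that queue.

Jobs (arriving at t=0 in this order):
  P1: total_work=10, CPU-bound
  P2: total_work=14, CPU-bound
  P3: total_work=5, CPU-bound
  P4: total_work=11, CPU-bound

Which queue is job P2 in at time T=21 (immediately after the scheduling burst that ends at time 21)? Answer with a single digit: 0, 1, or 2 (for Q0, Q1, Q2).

t=0-2: P1@Q0 runs 2, rem=8, quantum used, demote→Q1. Q0=[P2,P3,P4] Q1=[P1] Q2=[]
t=2-4: P2@Q0 runs 2, rem=12, quantum used, demote→Q1. Q0=[P3,P4] Q1=[P1,P2] Q2=[]
t=4-6: P3@Q0 runs 2, rem=3, quantum used, demote→Q1. Q0=[P4] Q1=[P1,P2,P3] Q2=[]
t=6-8: P4@Q0 runs 2, rem=9, quantum used, demote→Q1. Q0=[] Q1=[P1,P2,P3,P4] Q2=[]
t=8-13: P1@Q1 runs 5, rem=3, quantum used, demote→Q2. Q0=[] Q1=[P2,P3,P4] Q2=[P1]
t=13-18: P2@Q1 runs 5, rem=7, quantum used, demote→Q2. Q0=[] Q1=[P3,P4] Q2=[P1,P2]
t=18-21: P3@Q1 runs 3, rem=0, completes. Q0=[] Q1=[P4] Q2=[P1,P2]
t=21-26: P4@Q1 runs 5, rem=4, quantum used, demote→Q2. Q0=[] Q1=[] Q2=[P1,P2,P4]
t=26-29: P1@Q2 runs 3, rem=0, completes. Q0=[] Q1=[] Q2=[P2,P4]
t=29-36: P2@Q2 runs 7, rem=0, completes. Q0=[] Q1=[] Q2=[P4]
t=36-40: P4@Q2 runs 4, rem=0, completes. Q0=[] Q1=[] Q2=[]

Answer: 2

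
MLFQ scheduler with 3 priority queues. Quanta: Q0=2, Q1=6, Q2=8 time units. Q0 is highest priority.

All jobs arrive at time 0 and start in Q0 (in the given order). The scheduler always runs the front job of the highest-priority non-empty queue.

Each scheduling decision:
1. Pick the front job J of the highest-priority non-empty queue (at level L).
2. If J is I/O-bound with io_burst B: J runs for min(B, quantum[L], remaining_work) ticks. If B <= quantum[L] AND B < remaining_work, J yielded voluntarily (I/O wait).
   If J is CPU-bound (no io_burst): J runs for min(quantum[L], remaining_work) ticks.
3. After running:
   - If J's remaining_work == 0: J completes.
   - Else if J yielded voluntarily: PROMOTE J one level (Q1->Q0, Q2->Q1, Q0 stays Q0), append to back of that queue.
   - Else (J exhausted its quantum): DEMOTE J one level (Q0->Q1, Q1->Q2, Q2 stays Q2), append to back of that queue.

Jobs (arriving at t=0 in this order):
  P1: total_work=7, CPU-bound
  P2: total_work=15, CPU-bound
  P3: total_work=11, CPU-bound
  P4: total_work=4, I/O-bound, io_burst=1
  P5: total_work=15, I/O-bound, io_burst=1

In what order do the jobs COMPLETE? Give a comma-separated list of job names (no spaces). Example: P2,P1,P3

Answer: P4,P5,P1,P2,P3

Derivation:
t=0-2: P1@Q0 runs 2, rem=5, quantum used, demote→Q1. Q0=[P2,P3,P4,P5] Q1=[P1] Q2=[]
t=2-4: P2@Q0 runs 2, rem=13, quantum used, demote→Q1. Q0=[P3,P4,P5] Q1=[P1,P2] Q2=[]
t=4-6: P3@Q0 runs 2, rem=9, quantum used, demote→Q1. Q0=[P4,P5] Q1=[P1,P2,P3] Q2=[]
t=6-7: P4@Q0 runs 1, rem=3, I/O yield, promote→Q0. Q0=[P5,P4] Q1=[P1,P2,P3] Q2=[]
t=7-8: P5@Q0 runs 1, rem=14, I/O yield, promote→Q0. Q0=[P4,P5] Q1=[P1,P2,P3] Q2=[]
t=8-9: P4@Q0 runs 1, rem=2, I/O yield, promote→Q0. Q0=[P5,P4] Q1=[P1,P2,P3] Q2=[]
t=9-10: P5@Q0 runs 1, rem=13, I/O yield, promote→Q0. Q0=[P4,P5] Q1=[P1,P2,P3] Q2=[]
t=10-11: P4@Q0 runs 1, rem=1, I/O yield, promote→Q0. Q0=[P5,P4] Q1=[P1,P2,P3] Q2=[]
t=11-12: P5@Q0 runs 1, rem=12, I/O yield, promote→Q0. Q0=[P4,P5] Q1=[P1,P2,P3] Q2=[]
t=12-13: P4@Q0 runs 1, rem=0, completes. Q0=[P5] Q1=[P1,P2,P3] Q2=[]
t=13-14: P5@Q0 runs 1, rem=11, I/O yield, promote→Q0. Q0=[P5] Q1=[P1,P2,P3] Q2=[]
t=14-15: P5@Q0 runs 1, rem=10, I/O yield, promote→Q0. Q0=[P5] Q1=[P1,P2,P3] Q2=[]
t=15-16: P5@Q0 runs 1, rem=9, I/O yield, promote→Q0. Q0=[P5] Q1=[P1,P2,P3] Q2=[]
t=16-17: P5@Q0 runs 1, rem=8, I/O yield, promote→Q0. Q0=[P5] Q1=[P1,P2,P3] Q2=[]
t=17-18: P5@Q0 runs 1, rem=7, I/O yield, promote→Q0. Q0=[P5] Q1=[P1,P2,P3] Q2=[]
t=18-19: P5@Q0 runs 1, rem=6, I/O yield, promote→Q0. Q0=[P5] Q1=[P1,P2,P3] Q2=[]
t=19-20: P5@Q0 runs 1, rem=5, I/O yield, promote→Q0. Q0=[P5] Q1=[P1,P2,P3] Q2=[]
t=20-21: P5@Q0 runs 1, rem=4, I/O yield, promote→Q0. Q0=[P5] Q1=[P1,P2,P3] Q2=[]
t=21-22: P5@Q0 runs 1, rem=3, I/O yield, promote→Q0. Q0=[P5] Q1=[P1,P2,P3] Q2=[]
t=22-23: P5@Q0 runs 1, rem=2, I/O yield, promote→Q0. Q0=[P5] Q1=[P1,P2,P3] Q2=[]
t=23-24: P5@Q0 runs 1, rem=1, I/O yield, promote→Q0. Q0=[P5] Q1=[P1,P2,P3] Q2=[]
t=24-25: P5@Q0 runs 1, rem=0, completes. Q0=[] Q1=[P1,P2,P3] Q2=[]
t=25-30: P1@Q1 runs 5, rem=0, completes. Q0=[] Q1=[P2,P3] Q2=[]
t=30-36: P2@Q1 runs 6, rem=7, quantum used, demote→Q2. Q0=[] Q1=[P3] Q2=[P2]
t=36-42: P3@Q1 runs 6, rem=3, quantum used, demote→Q2. Q0=[] Q1=[] Q2=[P2,P3]
t=42-49: P2@Q2 runs 7, rem=0, completes. Q0=[] Q1=[] Q2=[P3]
t=49-52: P3@Q2 runs 3, rem=0, completes. Q0=[] Q1=[] Q2=[]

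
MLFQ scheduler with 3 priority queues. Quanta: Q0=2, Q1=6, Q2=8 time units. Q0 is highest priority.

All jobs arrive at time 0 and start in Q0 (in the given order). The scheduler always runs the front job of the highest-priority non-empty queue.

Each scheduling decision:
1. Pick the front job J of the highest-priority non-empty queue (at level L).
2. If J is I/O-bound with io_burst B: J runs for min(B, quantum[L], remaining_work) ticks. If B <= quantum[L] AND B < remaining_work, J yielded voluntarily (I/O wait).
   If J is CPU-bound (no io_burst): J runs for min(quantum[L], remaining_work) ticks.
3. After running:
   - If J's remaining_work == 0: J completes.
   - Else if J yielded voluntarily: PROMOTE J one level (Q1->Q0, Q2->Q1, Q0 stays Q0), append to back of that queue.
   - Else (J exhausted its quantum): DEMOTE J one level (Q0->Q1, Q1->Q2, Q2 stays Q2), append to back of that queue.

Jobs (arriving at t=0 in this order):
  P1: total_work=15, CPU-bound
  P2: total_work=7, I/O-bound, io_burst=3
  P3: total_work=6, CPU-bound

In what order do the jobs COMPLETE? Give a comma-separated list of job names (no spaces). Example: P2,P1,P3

t=0-2: P1@Q0 runs 2, rem=13, quantum used, demote→Q1. Q0=[P2,P3] Q1=[P1] Q2=[]
t=2-4: P2@Q0 runs 2, rem=5, quantum used, demote→Q1. Q0=[P3] Q1=[P1,P2] Q2=[]
t=4-6: P3@Q0 runs 2, rem=4, quantum used, demote→Q1. Q0=[] Q1=[P1,P2,P3] Q2=[]
t=6-12: P1@Q1 runs 6, rem=7, quantum used, demote→Q2. Q0=[] Q1=[P2,P3] Q2=[P1]
t=12-15: P2@Q1 runs 3, rem=2, I/O yield, promote→Q0. Q0=[P2] Q1=[P3] Q2=[P1]
t=15-17: P2@Q0 runs 2, rem=0, completes. Q0=[] Q1=[P3] Q2=[P1]
t=17-21: P3@Q1 runs 4, rem=0, completes. Q0=[] Q1=[] Q2=[P1]
t=21-28: P1@Q2 runs 7, rem=0, completes. Q0=[] Q1=[] Q2=[]

Answer: P2,P3,P1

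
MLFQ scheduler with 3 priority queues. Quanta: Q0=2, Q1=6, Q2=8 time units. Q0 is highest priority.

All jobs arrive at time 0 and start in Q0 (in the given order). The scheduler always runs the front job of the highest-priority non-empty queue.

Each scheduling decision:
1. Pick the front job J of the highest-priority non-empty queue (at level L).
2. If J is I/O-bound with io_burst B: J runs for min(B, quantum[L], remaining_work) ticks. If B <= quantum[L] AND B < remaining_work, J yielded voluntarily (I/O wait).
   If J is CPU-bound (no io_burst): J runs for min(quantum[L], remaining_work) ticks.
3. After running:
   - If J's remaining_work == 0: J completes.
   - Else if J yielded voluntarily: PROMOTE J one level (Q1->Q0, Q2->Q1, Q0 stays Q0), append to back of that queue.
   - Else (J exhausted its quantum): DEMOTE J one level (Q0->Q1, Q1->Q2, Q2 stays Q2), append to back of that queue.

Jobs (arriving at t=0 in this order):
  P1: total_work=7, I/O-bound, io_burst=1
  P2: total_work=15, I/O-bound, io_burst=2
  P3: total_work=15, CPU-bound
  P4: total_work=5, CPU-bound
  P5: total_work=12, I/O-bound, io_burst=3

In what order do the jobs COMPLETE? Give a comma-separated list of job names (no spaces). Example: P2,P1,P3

t=0-1: P1@Q0 runs 1, rem=6, I/O yield, promote→Q0. Q0=[P2,P3,P4,P5,P1] Q1=[] Q2=[]
t=1-3: P2@Q0 runs 2, rem=13, I/O yield, promote→Q0. Q0=[P3,P4,P5,P1,P2] Q1=[] Q2=[]
t=3-5: P3@Q0 runs 2, rem=13, quantum used, demote→Q1. Q0=[P4,P5,P1,P2] Q1=[P3] Q2=[]
t=5-7: P4@Q0 runs 2, rem=3, quantum used, demote→Q1. Q0=[P5,P1,P2] Q1=[P3,P4] Q2=[]
t=7-9: P5@Q0 runs 2, rem=10, quantum used, demote→Q1. Q0=[P1,P2] Q1=[P3,P4,P5] Q2=[]
t=9-10: P1@Q0 runs 1, rem=5, I/O yield, promote→Q0. Q0=[P2,P1] Q1=[P3,P4,P5] Q2=[]
t=10-12: P2@Q0 runs 2, rem=11, I/O yield, promote→Q0. Q0=[P1,P2] Q1=[P3,P4,P5] Q2=[]
t=12-13: P1@Q0 runs 1, rem=4, I/O yield, promote→Q0. Q0=[P2,P1] Q1=[P3,P4,P5] Q2=[]
t=13-15: P2@Q0 runs 2, rem=9, I/O yield, promote→Q0. Q0=[P1,P2] Q1=[P3,P4,P5] Q2=[]
t=15-16: P1@Q0 runs 1, rem=3, I/O yield, promote→Q0. Q0=[P2,P1] Q1=[P3,P4,P5] Q2=[]
t=16-18: P2@Q0 runs 2, rem=7, I/O yield, promote→Q0. Q0=[P1,P2] Q1=[P3,P4,P5] Q2=[]
t=18-19: P1@Q0 runs 1, rem=2, I/O yield, promote→Q0. Q0=[P2,P1] Q1=[P3,P4,P5] Q2=[]
t=19-21: P2@Q0 runs 2, rem=5, I/O yield, promote→Q0. Q0=[P1,P2] Q1=[P3,P4,P5] Q2=[]
t=21-22: P1@Q0 runs 1, rem=1, I/O yield, promote→Q0. Q0=[P2,P1] Q1=[P3,P4,P5] Q2=[]
t=22-24: P2@Q0 runs 2, rem=3, I/O yield, promote→Q0. Q0=[P1,P2] Q1=[P3,P4,P5] Q2=[]
t=24-25: P1@Q0 runs 1, rem=0, completes. Q0=[P2] Q1=[P3,P4,P5] Q2=[]
t=25-27: P2@Q0 runs 2, rem=1, I/O yield, promote→Q0. Q0=[P2] Q1=[P3,P4,P5] Q2=[]
t=27-28: P2@Q0 runs 1, rem=0, completes. Q0=[] Q1=[P3,P4,P5] Q2=[]
t=28-34: P3@Q1 runs 6, rem=7, quantum used, demote→Q2. Q0=[] Q1=[P4,P5] Q2=[P3]
t=34-37: P4@Q1 runs 3, rem=0, completes. Q0=[] Q1=[P5] Q2=[P3]
t=37-40: P5@Q1 runs 3, rem=7, I/O yield, promote→Q0. Q0=[P5] Q1=[] Q2=[P3]
t=40-42: P5@Q0 runs 2, rem=5, quantum used, demote→Q1. Q0=[] Q1=[P5] Q2=[P3]
t=42-45: P5@Q1 runs 3, rem=2, I/O yield, promote→Q0. Q0=[P5] Q1=[] Q2=[P3]
t=45-47: P5@Q0 runs 2, rem=0, completes. Q0=[] Q1=[] Q2=[P3]
t=47-54: P3@Q2 runs 7, rem=0, completes. Q0=[] Q1=[] Q2=[]

Answer: P1,P2,P4,P5,P3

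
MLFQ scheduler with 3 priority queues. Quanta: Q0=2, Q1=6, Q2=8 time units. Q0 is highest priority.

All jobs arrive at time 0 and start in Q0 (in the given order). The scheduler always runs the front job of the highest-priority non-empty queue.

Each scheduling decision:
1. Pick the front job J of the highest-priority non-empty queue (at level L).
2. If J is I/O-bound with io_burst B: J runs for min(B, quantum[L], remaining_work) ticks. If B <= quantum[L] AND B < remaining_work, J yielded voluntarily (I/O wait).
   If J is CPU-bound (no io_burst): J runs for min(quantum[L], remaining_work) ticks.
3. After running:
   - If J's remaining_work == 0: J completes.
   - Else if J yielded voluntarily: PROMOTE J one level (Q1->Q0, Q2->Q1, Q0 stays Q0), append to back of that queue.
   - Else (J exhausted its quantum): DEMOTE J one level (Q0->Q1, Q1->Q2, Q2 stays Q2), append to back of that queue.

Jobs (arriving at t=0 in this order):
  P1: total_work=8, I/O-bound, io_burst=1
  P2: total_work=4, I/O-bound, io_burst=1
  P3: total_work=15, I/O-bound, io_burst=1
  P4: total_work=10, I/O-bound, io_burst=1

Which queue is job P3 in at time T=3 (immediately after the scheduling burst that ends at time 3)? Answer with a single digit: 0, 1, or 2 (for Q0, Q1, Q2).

t=0-1: P1@Q0 runs 1, rem=7, I/O yield, promote→Q0. Q0=[P2,P3,P4,P1] Q1=[] Q2=[]
t=1-2: P2@Q0 runs 1, rem=3, I/O yield, promote→Q0. Q0=[P3,P4,P1,P2] Q1=[] Q2=[]
t=2-3: P3@Q0 runs 1, rem=14, I/O yield, promote→Q0. Q0=[P4,P1,P2,P3] Q1=[] Q2=[]
t=3-4: P4@Q0 runs 1, rem=9, I/O yield, promote→Q0. Q0=[P1,P2,P3,P4] Q1=[] Q2=[]
t=4-5: P1@Q0 runs 1, rem=6, I/O yield, promote→Q0. Q0=[P2,P3,P4,P1] Q1=[] Q2=[]
t=5-6: P2@Q0 runs 1, rem=2, I/O yield, promote→Q0. Q0=[P3,P4,P1,P2] Q1=[] Q2=[]
t=6-7: P3@Q0 runs 1, rem=13, I/O yield, promote→Q0. Q0=[P4,P1,P2,P3] Q1=[] Q2=[]
t=7-8: P4@Q0 runs 1, rem=8, I/O yield, promote→Q0. Q0=[P1,P2,P3,P4] Q1=[] Q2=[]
t=8-9: P1@Q0 runs 1, rem=5, I/O yield, promote→Q0. Q0=[P2,P3,P4,P1] Q1=[] Q2=[]
t=9-10: P2@Q0 runs 1, rem=1, I/O yield, promote→Q0. Q0=[P3,P4,P1,P2] Q1=[] Q2=[]
t=10-11: P3@Q0 runs 1, rem=12, I/O yield, promote→Q0. Q0=[P4,P1,P2,P3] Q1=[] Q2=[]
t=11-12: P4@Q0 runs 1, rem=7, I/O yield, promote→Q0. Q0=[P1,P2,P3,P4] Q1=[] Q2=[]
t=12-13: P1@Q0 runs 1, rem=4, I/O yield, promote→Q0. Q0=[P2,P3,P4,P1] Q1=[] Q2=[]
t=13-14: P2@Q0 runs 1, rem=0, completes. Q0=[P3,P4,P1] Q1=[] Q2=[]
t=14-15: P3@Q0 runs 1, rem=11, I/O yield, promote→Q0. Q0=[P4,P1,P3] Q1=[] Q2=[]
t=15-16: P4@Q0 runs 1, rem=6, I/O yield, promote→Q0. Q0=[P1,P3,P4] Q1=[] Q2=[]
t=16-17: P1@Q0 runs 1, rem=3, I/O yield, promote→Q0. Q0=[P3,P4,P1] Q1=[] Q2=[]
t=17-18: P3@Q0 runs 1, rem=10, I/O yield, promote→Q0. Q0=[P4,P1,P3] Q1=[] Q2=[]
t=18-19: P4@Q0 runs 1, rem=5, I/O yield, promote→Q0. Q0=[P1,P3,P4] Q1=[] Q2=[]
t=19-20: P1@Q0 runs 1, rem=2, I/O yield, promote→Q0. Q0=[P3,P4,P1] Q1=[] Q2=[]
t=20-21: P3@Q0 runs 1, rem=9, I/O yield, promote→Q0. Q0=[P4,P1,P3] Q1=[] Q2=[]
t=21-22: P4@Q0 runs 1, rem=4, I/O yield, promote→Q0. Q0=[P1,P3,P4] Q1=[] Q2=[]
t=22-23: P1@Q0 runs 1, rem=1, I/O yield, promote→Q0. Q0=[P3,P4,P1] Q1=[] Q2=[]
t=23-24: P3@Q0 runs 1, rem=8, I/O yield, promote→Q0. Q0=[P4,P1,P3] Q1=[] Q2=[]
t=24-25: P4@Q0 runs 1, rem=3, I/O yield, promote→Q0. Q0=[P1,P3,P4] Q1=[] Q2=[]
t=25-26: P1@Q0 runs 1, rem=0, completes. Q0=[P3,P4] Q1=[] Q2=[]
t=26-27: P3@Q0 runs 1, rem=7, I/O yield, promote→Q0. Q0=[P4,P3] Q1=[] Q2=[]
t=27-28: P4@Q0 runs 1, rem=2, I/O yield, promote→Q0. Q0=[P3,P4] Q1=[] Q2=[]
t=28-29: P3@Q0 runs 1, rem=6, I/O yield, promote→Q0. Q0=[P4,P3] Q1=[] Q2=[]
t=29-30: P4@Q0 runs 1, rem=1, I/O yield, promote→Q0. Q0=[P3,P4] Q1=[] Q2=[]
t=30-31: P3@Q0 runs 1, rem=5, I/O yield, promote→Q0. Q0=[P4,P3] Q1=[] Q2=[]
t=31-32: P4@Q0 runs 1, rem=0, completes. Q0=[P3] Q1=[] Q2=[]
t=32-33: P3@Q0 runs 1, rem=4, I/O yield, promote→Q0. Q0=[P3] Q1=[] Q2=[]
t=33-34: P3@Q0 runs 1, rem=3, I/O yield, promote→Q0. Q0=[P3] Q1=[] Q2=[]
t=34-35: P3@Q0 runs 1, rem=2, I/O yield, promote→Q0. Q0=[P3] Q1=[] Q2=[]
t=35-36: P3@Q0 runs 1, rem=1, I/O yield, promote→Q0. Q0=[P3] Q1=[] Q2=[]
t=36-37: P3@Q0 runs 1, rem=0, completes. Q0=[] Q1=[] Q2=[]

Answer: 0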